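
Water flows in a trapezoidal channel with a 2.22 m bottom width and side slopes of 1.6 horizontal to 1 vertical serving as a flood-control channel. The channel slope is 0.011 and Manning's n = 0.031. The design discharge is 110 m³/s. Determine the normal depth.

y_n = 3.19 m

Manning's equation rearranged: A R^(2/3) = nQ / (1·√S) = 0.031 × 110 / (√0.011) = 32.51.
Trying y = 2.3 m: A R^(2/3) = 15.7 — low.
Trying y = 3.71 m: A R^(2/3) = 45.85 — high.
Trying y = 3.19 m: A R^(2/3) = 32.47 — close enough.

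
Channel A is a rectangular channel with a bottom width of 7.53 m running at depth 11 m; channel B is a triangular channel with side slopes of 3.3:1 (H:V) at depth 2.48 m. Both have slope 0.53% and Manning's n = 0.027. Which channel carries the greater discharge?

Channel A: Flow area A = b·y = 7.53 × 11 = 82.83 m². Wetted perimeter P = b + 2y = 7.53 + 2×11 = 29.53 m. Hydraulic radius R = A/P = 82.83/29.53 = 2.805 m. Q_A = (1/0.027)·82.83·2.805^(2/3)·√0.0053 = 444.2 m³/s.
Channel B: For a triangular section with side slope z = 3.3: A = zy² = 3.3×2.48² = 20.3 m²; P = 2y√(1+z²) = 2×2.48×3.448 = 17.1 m. Hydraulic radius R = A/P = 20.3/17.1 = 1.187 m. Q_B = (1/0.027)·20.3·1.187^(2/3)·√0.0053 = 61.34 m³/s.
Q_A = 444.2 m³/s vs Q_B = 61.34 m³/s, so channel A carries more.

channel A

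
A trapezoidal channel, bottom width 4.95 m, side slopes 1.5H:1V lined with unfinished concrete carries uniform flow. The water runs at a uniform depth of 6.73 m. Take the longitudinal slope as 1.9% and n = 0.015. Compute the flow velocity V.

V = 21 m/s

With bottom width b = 4.95 m and side slope z = 1.5: A = (b + zy)y = (4.95 + 1.5×6.73)×6.73 = 101.3 m²; P = b + 2y√(1+z²) = 4.95 + 2×6.73×1.803 = 29.22 m.
Hydraulic radius R = A/P = 101.3/29.22 = 3.466 m.
From Manning's equation, V = (1/n) R^(2/3) S^(1/2) = (1/0.015) × 3.466^(2/3) × 0.019^(1/2) = 21 m/s.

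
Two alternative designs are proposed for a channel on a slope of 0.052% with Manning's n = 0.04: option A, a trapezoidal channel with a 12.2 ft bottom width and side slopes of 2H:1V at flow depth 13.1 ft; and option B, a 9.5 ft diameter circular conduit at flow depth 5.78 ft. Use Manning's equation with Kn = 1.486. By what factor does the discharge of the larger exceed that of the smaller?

Channel A: With bottom width b = 12.2 ft and side slope z = 2: A = (b + zy)y = (12.2 + 2×13.1)×13.1 = 503 ft²; P = b + 2y√(1+z²) = 12.2 + 2×13.1×2.236 = 70.78 ft. Hydraulic radius R = A/P = 503/70.78 = 7.107 ft. Q_A = (1.486/0.04)·503·7.107^(2/3)·√0.00052 = 1575 ft³/s.
Channel B: For a circular section of diameter D = 9.5 ft at depth y = 5.78 ft, the central angle is θ = 2 arccos(1 − 2y/D) = 3.579 rad. Then A = (D²/8)(θ − sin θ) = 45.15 ft² and P = Dθ/2 = 17 ft. Hydraulic radius R = A/P = 45.15/17 = 2.656 ft. Q_B = (1.486/0.04)·45.15·2.656^(2/3)·√0.00052 = 73.35 ft³/s.
The larger discharge is 1575 ft³/s and the smaller is 73.35 ft³/s; the ratio is 21.5.

21.5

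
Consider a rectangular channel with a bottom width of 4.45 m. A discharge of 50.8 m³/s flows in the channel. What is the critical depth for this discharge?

y_c = 2.37 m

For a rectangular channel, critical depth y_c = (q²/g)^(1/3) where q = Q/b = 50.8/4.45 = 11.42 m²/s.
So y_c = (11.42²/9.81)^(1/3) = 2.37 m.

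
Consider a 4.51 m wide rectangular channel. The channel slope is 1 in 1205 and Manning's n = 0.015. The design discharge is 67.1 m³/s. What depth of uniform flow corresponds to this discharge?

y_n = 5.64 m

Manning's equation rearranged: A R^(2/3) = nQ / (1·√S) = 0.015 × 67.1 / (√0.0008299) = 34.94.
At y = 6.77 m: A R^(2/3) = 43.35 — too large.
At y = 3.95 m: A R^(2/3) = 22.67 — too small.
At y = 5.64 m: A R^(2/3) = 34.95 — matches.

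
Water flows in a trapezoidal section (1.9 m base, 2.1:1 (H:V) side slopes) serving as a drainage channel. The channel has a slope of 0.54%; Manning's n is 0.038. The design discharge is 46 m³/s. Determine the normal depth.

y_n = 2.61 m

Manning's equation rearranged: A R^(2/3) = nQ / (1·√S) = 0.038 × 46 / (√0.0054) = 23.79.
At y = 2.82 m: A R^(2/3) = 28.5 — over.
At y = 2.27 m: A R^(2/3) = 17.23 — short.
At y = 2.61 m: A R^(2/3) = 23.79 — matches.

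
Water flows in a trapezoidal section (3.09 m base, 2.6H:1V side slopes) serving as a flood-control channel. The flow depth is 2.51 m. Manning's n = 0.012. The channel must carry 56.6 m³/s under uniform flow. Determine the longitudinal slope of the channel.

With bottom width b = 3.09 m and side slope z = 2.6: A = (b + zy)y = (3.09 + 2.6×2.51)×2.51 = 24.14 m²; P = b + 2y√(1+z²) = 3.09 + 2×2.51×2.786 = 17.07 m.
Hydraulic radius R = A/P = 24.14/17.07 = 1.414 m.
From Manning's equation, S = [nQ / (1 A R^(2/3))]² = [0.012 × 56.6 / (1 × 24.14 × 1.414^(2/3))]² = 0.000499.

S = 0.000499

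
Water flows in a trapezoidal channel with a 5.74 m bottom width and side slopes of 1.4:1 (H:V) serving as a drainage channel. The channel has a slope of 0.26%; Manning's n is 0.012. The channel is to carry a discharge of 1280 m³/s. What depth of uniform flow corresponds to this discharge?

y_n = 7.52 m

Manning's equation rearranged: A R^(2/3) = nQ / (1·√S) = 0.012 × 1280 / (√0.0026) = 301.2.
At y = 8.57 m: A R^(2/3) = 402.9 — too large.
At y = 5.72 m: A R^(2/3) = 166.9 — too small.
At y = 7.52 m: A R^(2/3) = 301.5 — ≈ 301.2.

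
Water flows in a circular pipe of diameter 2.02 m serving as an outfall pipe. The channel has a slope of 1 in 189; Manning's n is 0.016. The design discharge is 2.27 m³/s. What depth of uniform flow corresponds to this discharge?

Manning's equation rearranged: A R^(2/3) = nQ / (1·√S) = 0.016 × 2.27 / (√0.005291) = 0.4993.
At y = 0.533 m: A R^(2/3) = 0.3097 — low.
At y = 0.682 m: A R^(2/3) = 0.4992 — close enough.

y_n = 0.682 m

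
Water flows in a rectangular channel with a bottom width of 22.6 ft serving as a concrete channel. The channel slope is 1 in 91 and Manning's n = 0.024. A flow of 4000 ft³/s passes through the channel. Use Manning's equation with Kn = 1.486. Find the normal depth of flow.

Manning's equation rearranged: A R^(2/3) = nQ / (1.486·√S) = 0.024 × 4000 / (1.486 × √0.01099) = 616.3.
At y = 10.7 ft: A R^(2/3) = 753.1 — high.
At y = 9.23 ft: A R^(2/3) = 616.5 — matches.

y_n = 9.23 ft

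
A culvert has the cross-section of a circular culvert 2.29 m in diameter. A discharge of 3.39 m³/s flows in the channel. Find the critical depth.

At critical depth, Q² T / (g A³) = 1, i.e. A³/T = Q²/g = 3.39²/9.81 = 1.171.
Try y = 0.688 m: A³/T = 0.5378 — low.
Try y = 0.842 m: A³/T = 1.174 — close enough.

y_c = 0.842 m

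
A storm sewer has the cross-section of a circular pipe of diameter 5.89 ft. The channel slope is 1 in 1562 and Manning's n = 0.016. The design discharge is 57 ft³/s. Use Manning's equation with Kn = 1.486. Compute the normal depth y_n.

Manning's equation rearranged: A R^(2/3) = nQ / (1.486·√S) = 0.016 × 57 / (1.486 × √0.0006402) = 24.26.
Trying y = 4.5 ft: A R^(2/3) = 32.84 — high.
Trying y = 2.65 ft: A R^(2/3) = 14.68 — low.
Trying y = 3.59 ft: A R^(2/3) = 24.27 — matches.

y_n = 3.59 ft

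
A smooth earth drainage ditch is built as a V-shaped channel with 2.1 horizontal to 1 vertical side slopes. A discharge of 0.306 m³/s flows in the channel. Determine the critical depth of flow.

y_c = 0.337 m

At critical depth, Q² T / (g A³) = 1, i.e. A³/T = Q²/g = 0.306²/9.81 = 0.009545.
At y = 0.236 m: A³/T = 0.001614 — too small.
At y = 0.404 m: A³/T = 0.02373 — too large.
At y = 0.337 m: A³/T = 0.009584 — close enough.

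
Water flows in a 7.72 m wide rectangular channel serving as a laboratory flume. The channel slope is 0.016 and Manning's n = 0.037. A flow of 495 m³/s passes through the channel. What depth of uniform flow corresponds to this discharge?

Manning's equation rearranged: A R^(2/3) = nQ / (1·√S) = 0.037 × 495 / (√0.016) = 144.8.
Trying y = 6.54 m: A R^(2/3) = 91.19 — low.
Trying y = 10.4 m: A R^(2/3) = 160.1 — high.
Trying y = 9.56 m: A R^(2/3) = 144.9 — matches.

y_n = 9.56 m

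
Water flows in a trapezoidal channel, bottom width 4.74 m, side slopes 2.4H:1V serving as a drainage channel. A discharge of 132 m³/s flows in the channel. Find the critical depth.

y_c = 2.78 m

At critical depth, Q² T / (g A³) = 1, i.e. A³/T = Q²/g = 132²/9.81 = 1776.
Trying y = 2.5 m: A³/T = 1156 — too small.
Trying y = 3.48 m: A³/T = 4410 — too large.
Trying y = 2.78 m: A³/T = 1766 — ≈ 1776.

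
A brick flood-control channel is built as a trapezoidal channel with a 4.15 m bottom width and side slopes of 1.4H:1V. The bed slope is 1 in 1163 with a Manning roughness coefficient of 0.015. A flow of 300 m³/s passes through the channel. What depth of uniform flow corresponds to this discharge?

Manning's equation rearranged: A R^(2/3) = nQ / (1·√S) = 0.015 × 300 / (√0.0008598) = 153.5.
Trying y = 7.38 m: A R^(2/3) = 251.9 — over.
Trying y = 5.92 m: A R^(2/3) = 153.3 — matches.

y_n = 5.92 m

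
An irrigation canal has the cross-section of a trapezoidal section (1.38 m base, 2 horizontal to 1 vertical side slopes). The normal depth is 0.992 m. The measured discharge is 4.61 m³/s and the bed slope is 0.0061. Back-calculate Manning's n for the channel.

With bottom width b = 1.38 m and side slope z = 2: A = (b + zy)y = (1.38 + 2×0.992)×0.992 = 3.337 m²; P = b + 2y√(1+z²) = 1.38 + 2×0.992×2.236 = 5.816 m.
Hydraulic radius R = A/P = 3.337/5.816 = 0.5737 m.
Rearranging Manning's equation: n = (1/Q) A R^(2/3) S^(1/2) = (1/4.61) × 3.337 × 0.5737^(2/3) × √0.0061 = 0.039.

n = 0.039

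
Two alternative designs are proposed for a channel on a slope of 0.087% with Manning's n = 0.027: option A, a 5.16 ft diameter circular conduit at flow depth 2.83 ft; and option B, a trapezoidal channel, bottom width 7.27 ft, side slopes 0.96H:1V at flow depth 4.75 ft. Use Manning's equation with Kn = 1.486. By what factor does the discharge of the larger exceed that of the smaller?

7.63

Channel A: For a circular section of diameter D = 5.16 ft at depth y = 2.83 ft, the central angle is θ = 2 arccos(1 − 2y/D) = 3.336 rad. Then A = (D²/8)(θ − sin θ) = 11.74 ft² and P = Dθ/2 = 8.606 ft. Hydraulic radius R = A/P = 11.74/8.606 = 1.365 ft. Q_A = (1.486/0.027)·11.74·1.365^(2/3)·√0.00087 = 23.45 ft³/s.
Channel B: With bottom width b = 7.27 ft and side slope z = 0.96: A = (b + zy)y = (7.27 + 0.96×4.75)×4.75 = 56.19 ft²; P = b + 2y√(1+z²) = 7.27 + 2×4.75×1.386 = 20.44 ft. Hydraulic radius R = A/P = 56.19/20.44 = 2.749 ft. Q_B = (1.486/0.027)·56.19·2.749^(2/3)·√0.00087 = 179 ft³/s.
The larger discharge is 179 ft³/s and the smaller is 23.45 ft³/s; the ratio is 7.63.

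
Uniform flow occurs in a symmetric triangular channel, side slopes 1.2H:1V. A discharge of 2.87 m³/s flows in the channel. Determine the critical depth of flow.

At critical depth, Q² T / (g A³) = 1, i.e. A³/T = Q²/g = 2.87²/9.81 = 0.8396.
Trying y = 0.869 m: A³/T = 0.3568 — too small.
Trying y = 1.2 m: A³/T = 1.792 — too large.
Trying y = 1.03 m: A³/T = 0.8347 — ≈ 0.8396.

y_c = 1.03 m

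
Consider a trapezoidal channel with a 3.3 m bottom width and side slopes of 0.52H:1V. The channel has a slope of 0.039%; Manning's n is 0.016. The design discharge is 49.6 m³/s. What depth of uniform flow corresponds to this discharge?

y_n = 4.59 m

Manning's equation rearranged: A R^(2/3) = nQ / (1·√S) = 0.016 × 49.6 / (√0.00039) = 40.19.
Trying y = 5.07 m: A R^(2/3) = 48.47 — over.
Trying y = 4.59 m: A R^(2/3) = 40.22 — ≈ 40.19.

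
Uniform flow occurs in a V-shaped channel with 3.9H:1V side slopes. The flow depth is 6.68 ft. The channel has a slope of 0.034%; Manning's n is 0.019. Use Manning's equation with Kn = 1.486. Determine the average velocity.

For a triangular section with side slope z = 3.9: A = zy² = 3.9×6.68² = 174 ft²; P = 2y√(1+z²) = 2×6.68×4.026 = 53.79 ft.
Hydraulic radius R = A/P = 174/53.79 = 3.235 ft.
From Manning's equation, V = (1.486/n) R^(2/3) S^(1/2) = (1.486/0.019) × 3.235^(2/3) × 0.00034^(1/2) = 3.15 ft/s.

V = 3.15 ft/s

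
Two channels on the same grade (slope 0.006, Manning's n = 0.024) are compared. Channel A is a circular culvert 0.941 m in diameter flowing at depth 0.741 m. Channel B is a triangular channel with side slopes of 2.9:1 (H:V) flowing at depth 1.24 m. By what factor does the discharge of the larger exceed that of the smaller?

Channel A: For a circular section of diameter D = 0.941 m at depth y = 0.741 m, the central angle is θ = 2 arccos(1 − 2y/D) = 4.367 rad. Then A = (D²/8)(θ − sin θ) = 0.5875 m² and P = Dθ/2 = 2.054 m. Hydraulic radius R = A/P = 0.5875/2.054 = 0.2859 m. Q_A = (1/0.024)·0.5875·0.2859^(2/3)·√0.006 = 0.8229 m³/s.
Channel B: For a triangular section with side slope z = 2.9: A = zy² = 2.9×1.24² = 4.459 m²; P = 2y√(1+z²) = 2×1.24×3.068 = 7.608 m. Hydraulic radius R = A/P = 4.459/7.608 = 0.5861 m. Q_B = (1/0.024)·4.459·0.5861^(2/3)·√0.006 = 10.08 m³/s.
The larger discharge is 10.08 m³/s and the smaller is 0.8229 m³/s; the ratio is 12.2.

12.2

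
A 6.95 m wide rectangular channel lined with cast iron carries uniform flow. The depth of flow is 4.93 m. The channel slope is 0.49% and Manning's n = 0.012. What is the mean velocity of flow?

Flow area A = b·y = 6.95 × 4.93 = 34.26 m². Wetted perimeter P = b + 2y = 6.95 + 2×4.93 = 16.81 m.
Hydraulic radius R = A/P = 34.26/16.81 = 2.038 m.
From Manning's equation, V = (1/n) R^(2/3) S^(1/2) = (1/0.012) × 2.038^(2/3) × 0.0049^(1/2) = 9.38 m/s.

V = 9.38 m/s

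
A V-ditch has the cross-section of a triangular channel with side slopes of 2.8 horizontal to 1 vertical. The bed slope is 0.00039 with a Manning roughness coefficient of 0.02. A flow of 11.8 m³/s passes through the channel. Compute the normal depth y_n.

Manning's equation rearranged: A R^(2/3) = nQ / (1·√S) = 0.02 × 11.8 / (√0.00039) = 11.95.
Try y = 1.68 m: A R^(2/3) = 6.76 — short.
Try y = 2.27 m: A R^(2/3) = 15.08 — over.
Try y = 2.08 m: A R^(2/3) = 11.95 — matches.

y_n = 2.08 m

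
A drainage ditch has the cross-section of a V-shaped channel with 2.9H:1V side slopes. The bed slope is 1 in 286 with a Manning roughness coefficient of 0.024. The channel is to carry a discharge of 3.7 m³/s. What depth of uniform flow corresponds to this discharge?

Manning's equation rearranged: A R^(2/3) = nQ / (1·√S) = 0.024 × 3.7 / (√0.003497) = 1.502.
Try y = 1.13 m: A R^(2/3) = 2.438 — too large.
Try y = 0.758 m: A R^(2/3) = 0.8406 — too small.
Try y = 0.942 m: A R^(2/3) = 1.501 — close enough.

y_n = 0.942 m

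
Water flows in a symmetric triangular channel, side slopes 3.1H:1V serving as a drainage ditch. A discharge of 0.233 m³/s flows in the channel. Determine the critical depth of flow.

y_c = 0.258 m

At critical depth, Q² T / (g A³) = 1, i.e. A³/T = Q²/g = 0.233²/9.81 = 0.005534.
At y = 0.227 m: A³/T = 0.002896 — short.
At y = 0.295 m: A³/T = 0.01074 — over.
At y = 0.258 m: A³/T = 0.005493 — ≈ 0.005534.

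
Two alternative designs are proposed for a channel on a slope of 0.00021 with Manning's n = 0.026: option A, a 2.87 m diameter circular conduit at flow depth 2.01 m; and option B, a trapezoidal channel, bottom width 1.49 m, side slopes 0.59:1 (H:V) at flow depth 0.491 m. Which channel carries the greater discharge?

channel A

Channel A: For a circular section of diameter D = 2.87 m at depth y = 2.01 m, the central angle is θ = 2 arccos(1 − 2y/D) = 3.966 rad. Then A = (D²/8)(θ − sin θ) = 4.84 m² and P = Dθ/2 = 5.691 m. Hydraulic radius R = A/P = 4.84/5.691 = 0.8503 m. Q_A = (1/0.026)·4.84·0.8503^(2/3)·√0.00021 = 2.421 m³/s.
Channel B: With bottom width b = 1.49 m and side slope z = 0.59: A = (b + zy)y = (1.49 + 0.59×0.491)×0.491 = 0.8738 m²; P = b + 2y√(1+z²) = 1.49 + 2×0.491×1.161 = 2.63 m. Hydraulic radius R = A/P = 0.8738/2.63 = 0.3322 m. Q_B = (1/0.026)·0.8738·0.3322^(2/3)·√0.00021 = 0.2336 m³/s.
Q_A = 2.421 m³/s vs Q_B = 0.2336 m³/s, so channel A carries more.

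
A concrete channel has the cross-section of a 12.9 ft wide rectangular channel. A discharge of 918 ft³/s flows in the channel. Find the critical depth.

For a rectangular channel, critical depth y_c = (q²/g)^(1/3) where q = Q/b = 918/12.9 = 71.16 ft²/s.
So y_c = (71.16²/32.2)^(1/3) = 5.4 ft.

y_c = 5.4 ft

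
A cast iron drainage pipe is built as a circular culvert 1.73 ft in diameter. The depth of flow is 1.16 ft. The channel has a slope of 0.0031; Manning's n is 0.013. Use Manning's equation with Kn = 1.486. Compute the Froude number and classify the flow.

subcritical

For a circular section of diameter D = 1.73 ft at depth y = 1.16 ft, the central angle is θ = 2 arccos(1 − 2y/D) = 3.838 rad. Then A = (D²/8)(θ − sin θ) = 1.676 ft² and P = Dθ/2 = 3.32 ft.
Hydraulic radius R = A/P = 1.676/3.32 = 0.5048 ft.
V = (1.486/n) R^(2/3) √S = (1.486/0.013) × 0.5048^(2/3) × √0.0031 = 4.035 ft/s. Hydraulic depth D_h = A/T = 1.676/1.626 = 1.03 ft.
Froude number Fr = V/√(g·D_h) = 4.035/√(32.2×1.03) = 0.7, which is less than 1, so the flow is subcritical.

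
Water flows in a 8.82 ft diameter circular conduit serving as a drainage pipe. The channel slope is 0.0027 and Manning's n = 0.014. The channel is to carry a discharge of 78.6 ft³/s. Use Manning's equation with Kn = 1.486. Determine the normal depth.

y_n = 2.21 ft

Manning's equation rearranged: A R^(2/3) = nQ / (1.486·√S) = 0.014 × 78.6 / (1.486 × √0.0027) = 14.25.
At y = 1.97 ft: A R^(2/3) = 11.32 — low.
At y = 2.65 ft: A R^(2/3) = 20.33 — high.
At y = 2.21 ft: A R^(2/3) = 14.24 — close enough.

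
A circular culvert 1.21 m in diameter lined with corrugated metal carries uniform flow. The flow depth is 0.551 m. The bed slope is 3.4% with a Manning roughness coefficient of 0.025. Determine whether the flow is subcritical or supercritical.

For a circular section of diameter D = 1.21 m at depth y = 0.551 m, the central angle is θ = 2 arccos(1 − 2y/D) = 2.963 rad. Then A = (D²/8)(θ − sin θ) = 0.5097 m² and P = Dθ/2 = 1.793 m.
Hydraulic radius R = A/P = 0.5097/1.793 = 0.2843 m.
V = (1/n) R^(2/3) √S = (1/0.025) × 0.2843^(2/3) × √0.034 = 3.189 m/s. Hydraulic depth D_h = A/T = 0.5097/1.205 = 0.4229 m.
Froude number Fr = V/√(g·D_h) = 3.189/√(9.81×0.4229) = 1.57, which is greater than 1, so the flow is supercritical.

supercritical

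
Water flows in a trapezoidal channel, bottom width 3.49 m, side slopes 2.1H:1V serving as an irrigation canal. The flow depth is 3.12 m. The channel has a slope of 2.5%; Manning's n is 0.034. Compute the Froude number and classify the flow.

supercritical

With bottom width b = 3.49 m and side slope z = 2.1: A = (b + zy)y = (3.49 + 2.1×3.12)×3.12 = 31.33 m²; P = b + 2y√(1+z²) = 3.49 + 2×3.12×2.326 = 18 m.
Hydraulic radius R = A/P = 31.33/18 = 1.74 m.
V = (1/n) R^(2/3) √S = (1/0.034) × 1.74^(2/3) × √0.025 = 6.728 m/s. Hydraulic depth D_h = A/T = 31.33/16.59 = 1.888 m.
Froude number Fr = V/√(g·D_h) = 6.728/√(9.81×1.888) = 1.56, which is greater than 1, so the flow is supercritical.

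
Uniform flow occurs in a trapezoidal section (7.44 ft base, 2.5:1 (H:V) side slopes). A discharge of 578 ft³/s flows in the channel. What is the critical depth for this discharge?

At critical depth, Q² T / (g A³) = 1, i.e. A³/T = Q²/g = 578²/32.2 = 10380.
Try y = 2.94 ft: A³/T = 3713 — short.
Try y = 3.83 ft: A³/T = 10410 — matches.

y_c = 3.83 ft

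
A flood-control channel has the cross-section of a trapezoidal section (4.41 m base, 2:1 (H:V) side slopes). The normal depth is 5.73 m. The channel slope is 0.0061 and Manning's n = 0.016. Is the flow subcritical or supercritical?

supercritical

With bottom width b = 4.41 m and side slope z = 2: A = (b + zy)y = (4.41 + 2×5.73)×5.73 = 90.94 m²; P = b + 2y√(1+z²) = 4.41 + 2×5.73×2.236 = 30.04 m.
Hydraulic radius R = A/P = 90.94/30.04 = 3.028 m.
V = (1/n) R^(2/3) √S = (1/0.016) × 3.028^(2/3) × √0.0061 = 10.22 m/s. Hydraulic depth D_h = A/T = 90.94/27.33 = 3.327 m.
Froude number Fr = V/√(g·D_h) = 10.22/√(9.81×3.327) = 1.79, which is greater than 1, so the flow is supercritical.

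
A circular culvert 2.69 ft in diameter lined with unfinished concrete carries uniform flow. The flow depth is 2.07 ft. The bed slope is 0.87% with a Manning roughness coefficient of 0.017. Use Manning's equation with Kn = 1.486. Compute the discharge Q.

Q = 33.4 ft³/s

For a circular section of diameter D = 2.69 ft at depth y = 2.07 ft, the central angle is θ = 2 arccos(1 − 2y/D) = 4.28 rad. Then A = (D²/8)(θ − sin θ) = 4.693 ft² and P = Dθ/2 = 5.757 ft.
Hydraulic radius R = A/P = 4.693/5.757 = 0.8152 ft.
Manning's equation: Q = (1.486/n) A R^(2/3) S^(1/2) = (1.486/0.017) × 4.693 × 0.8152^(2/3) × 0.0087^(1/2) = 33.4 ft³/s.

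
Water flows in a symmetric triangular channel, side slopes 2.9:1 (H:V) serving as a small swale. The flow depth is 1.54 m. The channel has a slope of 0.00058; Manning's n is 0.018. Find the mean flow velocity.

For a triangular section with side slope z = 2.9: A = zy² = 2.9×1.54² = 6.878 m²; P = 2y√(1+z²) = 2×1.54×3.068 = 9.448 m.
Hydraulic radius R = A/P = 6.878/9.448 = 0.7279 m.
From Manning's equation, V = (1/n) R^(2/3) S^(1/2) = (1/0.018) × 0.7279^(2/3) × 0.00058^(1/2) = 1.08 m/s.

V = 1.08 m/s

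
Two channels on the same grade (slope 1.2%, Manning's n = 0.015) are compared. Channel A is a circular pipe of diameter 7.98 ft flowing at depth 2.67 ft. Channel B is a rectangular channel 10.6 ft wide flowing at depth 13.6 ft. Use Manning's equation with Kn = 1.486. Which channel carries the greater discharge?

channel B

Channel A: For a circular section of diameter D = 7.98 ft at depth y = 2.67 ft, the central angle is θ = 2 arccos(1 − 2y/D) = 2.467 rad. Then A = (D²/8)(θ − sin θ) = 14.67 ft² and P = Dθ/2 = 9.844 ft. Hydraulic radius R = A/P = 14.67/9.844 = 1.49 ft. Q_A = (1.486/0.015)·14.67·1.49^(2/3)·√0.012 = 207.7 ft³/s.
Channel B: Flow area A = b·y = 10.6 × 13.6 = 144.2 ft². Wetted perimeter P = b + 2y = 10.6 + 2×13.6 = 37.8 ft. Hydraulic radius R = A/P = 144.2/37.8 = 3.814 ft. Q_B = (1.486/0.015)·144.2·3.814^(2/3)·√0.012 = 3819 ft³/s.
Q_A = 207.7 ft³/s vs Q_B = 3819 ft³/s, so channel B carries more.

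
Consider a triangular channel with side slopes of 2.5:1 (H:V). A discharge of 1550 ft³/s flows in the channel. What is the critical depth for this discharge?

y_c = 7.51 ft

At critical depth, Q² T / (g A³) = 1, i.e. A³/T = Q²/g = 1550²/32.2 = 74610.
Try y = 5.73 ft: A³/T = 19300 — short.
Try y = 9.42 ft: A³/T = 231800 — over.
Try y = 7.51 ft: A³/T = 74650 — ≈ 74610.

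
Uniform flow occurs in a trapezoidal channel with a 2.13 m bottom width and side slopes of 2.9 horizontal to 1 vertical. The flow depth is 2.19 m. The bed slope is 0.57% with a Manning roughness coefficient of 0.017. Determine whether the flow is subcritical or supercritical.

supercritical

With bottom width b = 2.13 m and side slope z = 2.9: A = (b + zy)y = (2.13 + 2.9×2.19)×2.19 = 18.57 m²; P = b + 2y√(1+z²) = 2.13 + 2×2.19×3.068 = 15.57 m.
Hydraulic radius R = A/P = 18.57/15.57 = 1.193 m.
V = (1/n) R^(2/3) √S = (1/0.017) × 1.193^(2/3) × √0.0057 = 4.996 m/s. Hydraulic depth D_h = A/T = 18.57/14.83 = 1.252 m.
Froude number Fr = V/√(g·D_h) = 4.996/√(9.81×1.252) = 1.43, which is greater than 1, so the flow is supercritical.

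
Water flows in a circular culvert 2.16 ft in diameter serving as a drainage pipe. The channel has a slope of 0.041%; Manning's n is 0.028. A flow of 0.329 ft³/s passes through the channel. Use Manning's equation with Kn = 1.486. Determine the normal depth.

Manning's equation rearranged: A R^(2/3) = nQ / (1.486·√S) = 0.028 × 0.329 / (1.486 × √0.00041) = 0.3062.
Trying y = 0.626 ft: A R^(2/3) = 0.445 — too large.
Trying y = 0.413 ft: A R^(2/3) = 0.1942 — too small.
Trying y = 0.518 ft: A R^(2/3) = 0.3065 — matches.

y_n = 0.518 ft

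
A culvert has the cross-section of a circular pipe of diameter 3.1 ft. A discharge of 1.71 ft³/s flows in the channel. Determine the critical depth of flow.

y_c = 0.402 ft

At critical depth, Q² T / (g A³) = 1, i.e. A³/T = Q²/g = 1.71²/32.2 = 0.09081.
Try y = 0.483 ft: A³/T = 0.1877 — high.
Try y = 0.308 ft: A³/T = 0.03176 — low.
Try y = 0.402 ft: A³/T = 0.09104 — ≈ 0.09081.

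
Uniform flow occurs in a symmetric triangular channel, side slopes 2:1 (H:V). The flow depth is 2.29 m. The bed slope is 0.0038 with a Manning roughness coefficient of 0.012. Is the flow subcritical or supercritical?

For a triangular section with side slope z = 2: A = zy² = 2×2.29² = 10.49 m²; P = 2y√(1+z²) = 2×2.29×2.236 = 10.24 m.
Hydraulic radius R = A/P = 10.49/10.24 = 1.024 m.
V = (1/n) R^(2/3) √S = (1/0.012) × 1.024^(2/3) × √0.0038 = 5.219 m/s. Hydraulic depth D_h = A/T = 10.49/9.16 = 1.145 m.
Froude number Fr = V/√(g·D_h) = 5.219/√(9.81×1.145) = 1.56, which is greater than 1, so the flow is supercritical.

supercritical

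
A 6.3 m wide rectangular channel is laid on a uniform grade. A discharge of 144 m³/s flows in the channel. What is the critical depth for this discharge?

For a rectangular channel, critical depth y_c = (q²/g)^(1/3) where q = Q/b = 144/6.3 = 22.86 m²/s.
So y_c = (22.86²/9.81)^(1/3) = 3.76 m.

y_c = 3.76 m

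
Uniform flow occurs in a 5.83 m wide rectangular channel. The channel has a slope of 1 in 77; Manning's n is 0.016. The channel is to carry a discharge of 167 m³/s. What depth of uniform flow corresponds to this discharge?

Manning's equation rearranged: A R^(2/3) = nQ / (1·√S) = 0.016 × 167 / (√0.01299) = 23.45.
Try y = 3.82 m: A R^(2/3) = 31.14 — too large.
Try y = 2.68 m: A R^(2/3) = 19.52 — too small.
Try y = 3.07 m: A R^(2/3) = 23.4 — matches.

y_n = 3.07 m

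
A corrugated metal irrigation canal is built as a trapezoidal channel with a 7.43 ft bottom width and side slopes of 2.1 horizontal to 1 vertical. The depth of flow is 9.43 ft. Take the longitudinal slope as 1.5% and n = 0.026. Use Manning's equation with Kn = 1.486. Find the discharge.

Q = 5260 ft³/s

With bottom width b = 7.43 ft and side slope z = 2.1: A = (b + zy)y = (7.43 + 2.1×9.43)×9.43 = 256.8 ft²; P = b + 2y√(1+z²) = 7.43 + 2×9.43×2.326 = 51.3 ft.
Hydraulic radius R = A/P = 256.8/51.3 = 5.006 ft.
Manning's equation: Q = (1.486/n) A R^(2/3) S^(1/2) = (1.486/0.026) × 256.8 × 5.006^(2/3) × 0.015^(1/2) = 5260 ft³/s.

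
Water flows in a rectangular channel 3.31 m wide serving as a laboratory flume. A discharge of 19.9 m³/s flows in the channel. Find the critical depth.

y_c = 1.54 m

For a rectangular channel, critical depth y_c = (q²/g)^(1/3) where q = Q/b = 19.9/3.31 = 6.012 m²/s.
So y_c = (6.012²/9.81)^(1/3) = 1.54 m.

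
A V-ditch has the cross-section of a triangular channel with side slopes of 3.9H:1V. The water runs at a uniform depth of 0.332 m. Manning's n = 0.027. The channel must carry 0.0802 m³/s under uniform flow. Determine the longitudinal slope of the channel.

For a triangular section with side slope z = 3.9: A = zy² = 3.9×0.332² = 0.4299 m²; P = 2y√(1+z²) = 2×0.332×4.026 = 2.673 m.
Hydraulic radius R = A/P = 0.4299/2.673 = 0.1608 m.
From Manning's equation, S = [nQ / (1 A R^(2/3))]² = [0.027 × 0.0802 / (1 × 0.4299 × 0.1608^(2/3))]² = 0.00029.

S = 0.00029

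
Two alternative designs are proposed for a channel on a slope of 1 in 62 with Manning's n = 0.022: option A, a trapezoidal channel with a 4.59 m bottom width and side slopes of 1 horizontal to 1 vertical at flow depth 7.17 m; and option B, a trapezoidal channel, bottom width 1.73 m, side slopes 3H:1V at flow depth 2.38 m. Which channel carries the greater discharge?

Channel A: With bottom width b = 4.59 m and side slope z = 1: A = (b + zy)y = (4.59 + 1×7.17)×7.17 = 84.32 m²; P = b + 2y√(1+z²) = 4.59 + 2×7.17×1.414 = 24.87 m. Hydraulic radius R = A/P = 84.32/24.87 = 3.39 m. Q_A = (1/0.022)·84.32·3.39^(2/3)·√0.01613 = 1099 m³/s.
Channel B: With bottom width b = 1.73 m and side slope z = 3: A = (b + zy)y = (1.73 + 3×2.38)×2.38 = 21.11 m²; P = b + 2y√(1+z²) = 1.73 + 2×2.38×3.162 = 16.78 m. Hydraulic radius R = A/P = 21.11/16.78 = 1.258 m. Q_B = (1/0.022)·21.11·1.258^(2/3)·√0.01613 = 142 m³/s.
Q_A = 1099 m³/s vs Q_B = 142 m³/s, so channel A carries more.

channel A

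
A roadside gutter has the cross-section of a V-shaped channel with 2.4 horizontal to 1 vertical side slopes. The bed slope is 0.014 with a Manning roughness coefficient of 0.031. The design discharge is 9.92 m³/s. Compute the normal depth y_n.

y_n = 1.25 m

Manning's equation rearranged: A R^(2/3) = nQ / (1·√S) = 0.031 × 9.92 / (√0.014) = 2.599.
Try y = 1.44 m: A R^(2/3) = 3.79 — over.
Try y = 1.25 m: A R^(2/3) = 2.599 — close enough.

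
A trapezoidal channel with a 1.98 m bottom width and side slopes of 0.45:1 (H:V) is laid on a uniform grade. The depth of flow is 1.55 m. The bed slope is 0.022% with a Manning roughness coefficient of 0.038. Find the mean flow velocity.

With bottom width b = 1.98 m and side slope z = 0.45: A = (b + zy)y = (1.98 + 0.45×1.55)×1.55 = 4.15 m²; P = b + 2y√(1+z²) = 1.98 + 2×1.55×1.097 = 5.379 m.
Hydraulic radius R = A/P = 4.15/5.379 = 0.7715 m.
From Manning's equation, V = (1/n) R^(2/3) S^(1/2) = (1/0.038) × 0.7715^(2/3) × 0.00022^(1/2) = 0.328 m/s.

V = 0.328 m/s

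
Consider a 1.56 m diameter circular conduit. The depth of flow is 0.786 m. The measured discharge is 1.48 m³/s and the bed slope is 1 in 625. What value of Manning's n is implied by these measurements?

For a circular section of diameter D = 1.56 m at depth y = 0.786 m, the central angle is θ = 2 arccos(1 − 2y/D) = 3.157 rad. Then A = (D²/8)(θ − sin θ) = 0.965 m² and P = Dθ/2 = 2.462 m.
Hydraulic radius R = A/P = 0.965/2.462 = 0.3919 m.
Rearranging Manning's equation: n = (1/Q) A R^(2/3) S^(1/2) = (1/1.48) × 0.965 × 0.3919^(2/3) × √0.0016 = 0.014.

n = 0.014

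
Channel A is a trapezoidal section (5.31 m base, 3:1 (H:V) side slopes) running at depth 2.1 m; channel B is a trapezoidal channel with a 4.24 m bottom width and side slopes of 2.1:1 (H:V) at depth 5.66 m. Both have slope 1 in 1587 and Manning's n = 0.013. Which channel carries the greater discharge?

Channel A: With bottom width b = 5.31 m and side slope z = 3: A = (b + zy)y = (5.31 + 3×2.1)×2.1 = 24.38 m²; P = b + 2y√(1+z²) = 5.31 + 2×2.1×3.162 = 18.59 m. Hydraulic radius R = A/P = 24.38/18.59 = 1.311 m. Q_A = (1/0.013)·24.38·1.311^(2/3)·√0.0006301 = 56.4 m³/s.
Channel B: With bottom width b = 4.24 m and side slope z = 2.1: A = (b + zy)y = (4.24 + 2.1×5.66)×5.66 = 91.27 m²; P = b + 2y√(1+z²) = 4.24 + 2×5.66×2.326 = 30.57 m. Hydraulic radius R = A/P = 91.27/30.57 = 2.986 m. Q_B = (1/0.013)·91.27·2.986^(2/3)·√0.0006301 = 365.4 m³/s.
Q_A = 56.4 m³/s vs Q_B = 365.4 m³/s, so channel B carries more.

channel B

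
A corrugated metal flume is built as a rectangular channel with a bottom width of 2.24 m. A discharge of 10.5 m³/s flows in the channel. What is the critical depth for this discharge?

For a rectangular channel, critical depth y_c = (q²/g)^(1/3) where q = Q/b = 10.5/2.24 = 4.687 m²/s.
So y_c = (4.687²/9.81)^(1/3) = 1.31 m.

y_c = 1.31 m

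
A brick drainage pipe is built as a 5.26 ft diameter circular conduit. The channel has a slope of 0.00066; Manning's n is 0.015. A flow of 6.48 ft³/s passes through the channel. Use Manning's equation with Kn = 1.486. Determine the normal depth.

y_n = 1.11 ft

Manning's equation rearranged: A R^(2/3) = nQ / (1.486·√S) = 0.015 × 6.48 / (1.486 × √0.00066) = 2.546.
Trying y = 0.873 ft: A R^(2/3) = 1.561 — too small.
Trying y = 1.37 ft: A R^(2/3) = 3.874 — too large.
Trying y = 1.11 ft: A R^(2/3) = 2.546 — close enough.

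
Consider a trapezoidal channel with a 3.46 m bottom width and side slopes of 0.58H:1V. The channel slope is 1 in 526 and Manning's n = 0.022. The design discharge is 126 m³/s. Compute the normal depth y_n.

Manning's equation rearranged: A R^(2/3) = nQ / (1·√S) = 0.022 × 126 / (√0.001901) = 63.57.
At y = 6.4 m: A R^(2/3) = 84.87 — high.
At y = 4.17 m: A R^(2/3) = 37.22 — low.
At y = 5.53 m: A R^(2/3) = 63.68 — matches.

y_n = 5.53 m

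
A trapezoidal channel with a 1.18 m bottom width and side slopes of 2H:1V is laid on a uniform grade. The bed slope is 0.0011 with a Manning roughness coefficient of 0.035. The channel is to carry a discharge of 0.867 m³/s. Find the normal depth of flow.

Manning's equation rearranged: A R^(2/3) = nQ / (1·√S) = 0.035 × 0.867 / (√0.0011) = 0.9149.
At y = 0.505 m: A R^(2/3) = 0.5192 — too small.
At y = 0.824 m: A R^(2/3) = 1.427 — too large.
At y = 0.667 m: A R^(2/3) = 0.9146 — ≈ 0.9149.

y_n = 0.667 m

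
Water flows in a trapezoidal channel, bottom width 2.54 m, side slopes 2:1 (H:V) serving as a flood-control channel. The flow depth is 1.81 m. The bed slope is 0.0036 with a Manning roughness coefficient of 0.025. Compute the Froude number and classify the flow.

subcritical

With bottom width b = 2.54 m and side slope z = 2: A = (b + zy)y = (2.54 + 2×1.81)×1.81 = 11.15 m²; P = b + 2y√(1+z²) = 2.54 + 2×1.81×2.236 = 10.63 m.
Hydraulic radius R = A/P = 11.15/10.63 = 1.048 m.
V = (1/n) R^(2/3) √S = (1/0.025) × 1.048^(2/3) × √0.0036 = 2.477 m/s. Hydraulic depth D_h = A/T = 11.15/9.78 = 1.14 m.
Froude number Fr = V/√(g·D_h) = 2.477/√(9.81×1.14) = 0.741, which is less than 1, so the flow is subcritical.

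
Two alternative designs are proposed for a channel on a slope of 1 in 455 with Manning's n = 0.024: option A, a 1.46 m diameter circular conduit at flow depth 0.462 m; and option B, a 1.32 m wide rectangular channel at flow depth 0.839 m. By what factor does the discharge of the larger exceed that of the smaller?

Channel A: For a circular section of diameter D = 1.46 m at depth y = 0.462 m, the central angle is θ = 2 arccos(1 − 2y/D) = 2.39 rad. Then A = (D²/8)(θ − sin θ) = 0.4548 m² and P = Dθ/2 = 1.745 m. Hydraulic radius R = A/P = 0.4548/1.745 = 0.2607 m. Q_A = (1/0.024)·0.4548·0.2607^(2/3)·√0.002198 = 0.3625 m³/s.
Channel B: Flow area A = b·y = 1.32 × 0.839 = 1.107 m². Wetted perimeter P = b + 2y = 1.32 + 2×0.839 = 2.998 m. Hydraulic radius R = A/P = 1.107/2.998 = 0.3694 m. Q_B = (1/0.024)·1.107·0.3694^(2/3)·√0.002198 = 1.114 m³/s.
The larger discharge is 1.114 m³/s and the smaller is 0.3625 m³/s; the ratio is 3.07.

3.07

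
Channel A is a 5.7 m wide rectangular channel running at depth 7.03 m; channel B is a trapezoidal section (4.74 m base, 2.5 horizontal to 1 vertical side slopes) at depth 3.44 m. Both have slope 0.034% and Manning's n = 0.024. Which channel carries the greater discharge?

channel B

Channel A: Flow area A = b·y = 5.7 × 7.03 = 40.07 m². Wetted perimeter P = b + 2y = 5.7 + 2×7.03 = 19.76 m. Hydraulic radius R = A/P = 40.07/19.76 = 2.028 m. Q_A = (1/0.024)·40.07·2.028^(2/3)·√0.00034 = 49.32 m³/s.
Channel B: With bottom width b = 4.74 m and side slope z = 2.5: A = (b + zy)y = (4.74 + 2.5×3.44)×3.44 = 45.89 m²; P = b + 2y√(1+z²) = 4.74 + 2×3.44×2.693 = 23.26 m. Hydraulic radius R = A/P = 45.89/23.26 = 1.972 m. Q_B = (1/0.024)·45.89·1.972^(2/3)·√0.00034 = 55.45 m³/s.
Q_A = 49.32 m³/s vs Q_B = 55.45 m³/s, so channel B carries more.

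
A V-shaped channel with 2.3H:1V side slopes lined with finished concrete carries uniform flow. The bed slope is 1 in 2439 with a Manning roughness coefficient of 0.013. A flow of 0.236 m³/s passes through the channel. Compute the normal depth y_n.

y_n = 0.438 m

Manning's equation rearranged: A R^(2/3) = nQ / (1·√S) = 0.013 × 0.236 / (√0.00041) = 0.1515.
At y = 0.374 m: A R^(2/3) = 0.0993 — too small.
At y = 0.532 m: A R^(2/3) = 0.2541 — too large.
At y = 0.438 m: A R^(2/3) = 0.1513 — ≈ 0.1515.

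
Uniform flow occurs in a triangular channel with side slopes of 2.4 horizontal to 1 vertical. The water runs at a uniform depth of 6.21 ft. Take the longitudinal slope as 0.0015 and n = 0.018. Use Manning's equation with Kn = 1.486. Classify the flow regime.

subcritical

For a triangular section with side slope z = 2.4: A = zy² = 2.4×6.21² = 92.55 ft²; P = 2y√(1+z²) = 2×6.21×2.6 = 32.29 ft.
Hydraulic radius R = A/P = 92.55/32.29 = 2.866 ft.
V = (1.486/n) R^(2/3) √S = (1.486/0.018) × 2.866^(2/3) × √0.0015 = 6.451 ft/s. Hydraulic depth D_h = A/T = 92.55/29.81 = 3.105 ft.
Froude number Fr = V/√(g·D_h) = 6.451/√(32.2×3.105) = 0.645, which is less than 1, so the flow is subcritical.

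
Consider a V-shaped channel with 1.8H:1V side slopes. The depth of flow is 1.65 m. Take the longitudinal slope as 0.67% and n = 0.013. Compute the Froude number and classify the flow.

supercritical

For a triangular section with side slope z = 1.8: A = zy² = 1.8×1.65² = 4.9 m²; P = 2y√(1+z²) = 2×1.65×2.059 = 6.795 m.
Hydraulic radius R = A/P = 4.9/6.795 = 0.7212 m.
V = (1/n) R^(2/3) √S = (1/0.013) × 0.7212^(2/3) × √0.0067 = 5.064 m/s. Hydraulic depth D_h = A/T = 4.9/5.94 = 0.825 m.
Froude number Fr = V/√(g·D_h) = 5.064/√(9.81×0.825) = 1.78, which is greater than 1, so the flow is supercritical.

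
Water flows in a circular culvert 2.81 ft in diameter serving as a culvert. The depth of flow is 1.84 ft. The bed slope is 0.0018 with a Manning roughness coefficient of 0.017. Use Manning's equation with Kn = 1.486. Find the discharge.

Q = 13.9 ft³/s

For a circular section of diameter D = 2.81 ft at depth y = 1.84 ft, the central angle is θ = 2 arccos(1 − 2y/D) = 3.771 rad. Then A = (D²/8)(θ − sin θ) = 4.303 ft² and P = Dθ/2 = 5.298 ft.
Hydraulic radius R = A/P = 4.303/5.298 = 0.8122 ft.
Manning's equation: Q = (1.486/n) A R^(2/3) S^(1/2) = (1.486/0.017) × 4.303 × 0.8122^(2/3) × 0.0018^(1/2) = 13.9 ft³/s.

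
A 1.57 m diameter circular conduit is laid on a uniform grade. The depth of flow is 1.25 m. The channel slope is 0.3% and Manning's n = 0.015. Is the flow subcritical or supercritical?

subcritical

For a circular section of diameter D = 1.57 m at depth y = 1.25 m, the central angle is θ = 2 arccos(1 − 2y/D) = 4.41 rad. Then A = (D²/8)(θ − sin θ) = 1.653 m² and P = Dθ/2 = 3.462 m.
Hydraulic radius R = A/P = 1.653/3.462 = 0.4775 m.
V = (1/n) R^(2/3) √S = (1/0.015) × 0.4775^(2/3) × √0.003 = 2.231 m/s. Hydraulic depth D_h = A/T = 1.653/1.265 = 1.307 m.
Froude number Fr = V/√(g·D_h) = 2.231/√(9.81×1.307) = 0.623, which is less than 1, so the flow is subcritical.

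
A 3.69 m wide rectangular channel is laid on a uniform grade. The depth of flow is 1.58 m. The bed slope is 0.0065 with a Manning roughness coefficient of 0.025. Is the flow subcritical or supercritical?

Flow area A = b·y = 3.69 × 1.58 = 5.83 m². Wetted perimeter P = b + 2y = 3.69 + 2×1.58 = 6.85 m.
Hydraulic radius R = A/P = 5.83/6.85 = 0.8511 m.
V = (1/n) R^(2/3) √S = (1/0.025) × 0.8511^(2/3) × √0.0065 = 2.896 m/s. Hydraulic depth D_h = A/T = 5.83/3.69 = 1.58 m.
Froude number Fr = V/√(g·D_h) = 2.896/√(9.81×1.58) = 0.736, which is less than 1, so the flow is subcritical.

subcritical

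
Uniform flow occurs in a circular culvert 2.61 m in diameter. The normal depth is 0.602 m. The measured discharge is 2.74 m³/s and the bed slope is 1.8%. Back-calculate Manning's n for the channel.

For a circular section of diameter D = 2.61 m at depth y = 0.602 m, the central angle is θ = 2 arccos(1 − 2y/D) = 2.004 rad. Then A = (D²/8)(θ − sin θ) = 0.9333 m² and P = Dθ/2 = 2.615 m.
Hydraulic radius R = A/P = 0.9333/2.615 = 0.3569 m.
Rearranging Manning's equation: n = (1/Q) A R^(2/3) S^(1/2) = (1/2.74) × 0.9333 × 0.3569^(2/3) × √0.018 = 0.023.

n = 0.023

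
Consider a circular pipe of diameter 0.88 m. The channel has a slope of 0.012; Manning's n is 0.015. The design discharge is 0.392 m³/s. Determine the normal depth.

y_n = 0.295 m

Manning's equation rearranged: A R^(2/3) = nQ / (1·√S) = 0.015 × 0.392 / (√0.012) = 0.05368.
Try y = 0.215 m: A R^(2/3) = 0.02901 — low.
Try y = 0.295 m: A R^(2/3) = 0.05371 — matches.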